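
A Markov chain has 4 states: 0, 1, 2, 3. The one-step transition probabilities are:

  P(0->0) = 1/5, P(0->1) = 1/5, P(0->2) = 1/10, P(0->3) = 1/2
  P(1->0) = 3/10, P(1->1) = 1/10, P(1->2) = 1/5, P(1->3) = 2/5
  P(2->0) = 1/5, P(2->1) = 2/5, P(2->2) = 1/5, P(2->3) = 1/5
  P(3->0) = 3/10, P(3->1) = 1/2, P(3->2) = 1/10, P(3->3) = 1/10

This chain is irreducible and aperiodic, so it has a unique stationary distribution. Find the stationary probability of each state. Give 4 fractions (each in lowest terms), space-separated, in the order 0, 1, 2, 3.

The stationary distribution satisfies pi = pi * P, i.e.:
  pi_0 = 1/5*pi_0 + 3/10*pi_1 + 1/5*pi_2 + 3/10*pi_3
  pi_1 = 1/5*pi_0 + 1/10*pi_1 + 2/5*pi_2 + 1/2*pi_3
  pi_2 = 1/10*pi_0 + 1/5*pi_1 + 1/5*pi_2 + 1/10*pi_3
  pi_3 = 1/2*pi_0 + 2/5*pi_1 + 1/5*pi_2 + 1/10*pi_3
with normalization: pi_0 + pi_1 + pi_2 + pi_3 = 1.

Using the first 3 balance equations plus normalization, the linear system A*pi = b is:
  [-4/5, 3/10, 1/5, 3/10] . pi = 0
  [1/5, -9/10, 2/5, 1/2] . pi = 0
  [1/10, 1/5, -4/5, 1/10] . pi = 0
  [1, 1, 1, 1] . pi = 1

Solving yields:
  pi_0 = 181/697
  pi_1 = 203/697
  pi_2 = 100/697
  pi_3 = 213/697

Verification (pi * P):
  181/697*1/5 + 203/697*3/10 + 100/697*1/5 + 213/697*3/10 = 181/697 = pi_0  (ok)
  181/697*1/5 + 203/697*1/10 + 100/697*2/5 + 213/697*1/2 = 203/697 = pi_1  (ok)
  181/697*1/10 + 203/697*1/5 + 100/697*1/5 + 213/697*1/10 = 100/697 = pi_2  (ok)
  181/697*1/2 + 203/697*2/5 + 100/697*1/5 + 213/697*1/10 = 213/697 = pi_3  (ok)

Answer: 181/697 203/697 100/697 213/697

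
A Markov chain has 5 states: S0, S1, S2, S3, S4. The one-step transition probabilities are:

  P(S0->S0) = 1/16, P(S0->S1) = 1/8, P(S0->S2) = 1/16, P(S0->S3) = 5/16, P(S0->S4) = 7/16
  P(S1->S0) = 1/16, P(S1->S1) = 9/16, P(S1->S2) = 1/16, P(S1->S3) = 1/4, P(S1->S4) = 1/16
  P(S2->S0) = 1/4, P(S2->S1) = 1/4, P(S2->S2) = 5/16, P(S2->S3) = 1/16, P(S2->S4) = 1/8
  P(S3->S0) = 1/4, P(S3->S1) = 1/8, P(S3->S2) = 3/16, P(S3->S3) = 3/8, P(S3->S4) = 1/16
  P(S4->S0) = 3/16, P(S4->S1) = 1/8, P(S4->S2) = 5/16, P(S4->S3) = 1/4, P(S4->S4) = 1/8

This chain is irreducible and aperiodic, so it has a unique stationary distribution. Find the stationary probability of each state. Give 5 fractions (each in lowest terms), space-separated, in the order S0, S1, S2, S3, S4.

The stationary distribution satisfies pi = pi * P, i.e.:
  pi_S0 = 1/16*pi_S0 + 1/16*pi_S1 + 1/4*pi_S2 + 1/4*pi_S3 + 3/16*pi_S4
  pi_S1 = 1/8*pi_S0 + 9/16*pi_S1 + 1/4*pi_S2 + 1/8*pi_S3 + 1/8*pi_S4
  pi_S2 = 1/16*pi_S0 + 1/16*pi_S1 + 5/16*pi_S2 + 3/16*pi_S3 + 5/16*pi_S4
  pi_S3 = 5/16*pi_S0 + 1/4*pi_S1 + 1/16*pi_S2 + 3/8*pi_S3 + 1/4*pi_S4
  pi_S4 = 7/16*pi_S0 + 1/16*pi_S1 + 1/8*pi_S2 + 1/16*pi_S3 + 1/8*pi_S4
with normalization: pi_S0 + pi_S1 + pi_S2 + pi_S3 + pi_S4 = 1.

Using the first 4 balance equations plus normalization, the linear system A*pi = b is:
  [-15/16, 1/16, 1/4, 1/4, 3/16] . pi = 0
  [1/8, -7/16, 1/4, 1/8, 1/8] . pi = 0
  [1/16, 1/16, -11/16, 3/16, 5/16] . pi = 0
  [5/16, 1/4, 1/16, -5/8, 1/4] . pi = 0
  [1, 1, 1, 1, 1] . pi = 1

Solving yields:
  pi_S0 = 155/958
  pi_S1 = 125/479
  pi_S2 = 167/958
  pi_S3 = 249/958
  pi_S4 = 137/958

Verification (pi * P):
  155/958*1/16 + 125/479*1/16 + 167/958*1/4 + 249/958*1/4 + 137/958*3/16 = 155/958 = pi_S0  (ok)
  155/958*1/8 + 125/479*9/16 + 167/958*1/4 + 249/958*1/8 + 137/958*1/8 = 125/479 = pi_S1  (ok)
  155/958*1/16 + 125/479*1/16 + 167/958*5/16 + 249/958*3/16 + 137/958*5/16 = 167/958 = pi_S2  (ok)
  155/958*5/16 + 125/479*1/4 + 167/958*1/16 + 249/958*3/8 + 137/958*1/4 = 249/958 = pi_S3  (ok)
  155/958*7/16 + 125/479*1/16 + 167/958*1/8 + 249/958*1/16 + 137/958*1/8 = 137/958 = pi_S4  (ok)

Answer: 155/958 125/479 167/958 249/958 137/958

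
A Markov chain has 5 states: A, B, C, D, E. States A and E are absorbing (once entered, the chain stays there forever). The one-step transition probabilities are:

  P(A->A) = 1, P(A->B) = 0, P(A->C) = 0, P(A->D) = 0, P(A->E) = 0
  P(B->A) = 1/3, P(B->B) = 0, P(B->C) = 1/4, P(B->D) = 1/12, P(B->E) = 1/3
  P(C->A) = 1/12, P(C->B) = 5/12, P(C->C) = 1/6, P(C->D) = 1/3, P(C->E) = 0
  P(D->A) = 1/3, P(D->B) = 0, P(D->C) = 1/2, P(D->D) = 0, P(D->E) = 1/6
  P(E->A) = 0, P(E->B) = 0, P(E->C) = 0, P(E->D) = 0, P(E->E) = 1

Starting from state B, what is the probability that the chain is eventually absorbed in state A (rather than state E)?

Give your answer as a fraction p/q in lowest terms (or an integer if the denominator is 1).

Answer: 257/471

Derivation:
Let a_i = P(absorbed in A | start in state i).
Boundary conditions: a_A = 1, a_E = 0.
For each transient state i, a_i = sum_j P(i->j) * a_j:
  a_B = 1/3*a_A + 0*a_B + 1/4*a_C + 1/12*a_D + 1/3*a_E
  a_C = 1/12*a_A + 5/12*a_B + 1/6*a_C + 1/3*a_D + 0*a_E
  a_D = 1/3*a_A + 0*a_B + 1/2*a_C + 0*a_D + 1/6*a_E

Substituting a_A = 1 and a_E = 0, rearrange to (I - Q) a = r where r[i] = P(i -> A):
  [1, -1/4, -1/12] . (a_B, a_C, a_D) = 1/3
  [-5/12, 5/6, -1/3] . (a_B, a_C, a_D) = 1/12
  [0, -1/2, 1] . (a_B, a_C, a_D) = 1/3

Solving yields:
  a_B = 257/471
  a_C = 298/471
  a_D = 102/157

Starting state is B, so the absorption probability is a_B = 257/471.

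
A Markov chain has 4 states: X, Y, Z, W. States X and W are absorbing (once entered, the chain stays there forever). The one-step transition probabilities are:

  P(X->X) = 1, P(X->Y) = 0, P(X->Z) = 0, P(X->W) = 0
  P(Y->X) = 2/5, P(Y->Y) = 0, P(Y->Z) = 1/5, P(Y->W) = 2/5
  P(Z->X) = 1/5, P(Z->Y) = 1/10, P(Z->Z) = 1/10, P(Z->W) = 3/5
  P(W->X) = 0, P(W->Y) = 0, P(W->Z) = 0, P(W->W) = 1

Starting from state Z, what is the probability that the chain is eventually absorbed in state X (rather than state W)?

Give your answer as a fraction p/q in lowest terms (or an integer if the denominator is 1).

Let a_i = P(absorbed in X | start in state i).
Boundary conditions: a_X = 1, a_W = 0.
For each transient state i, a_i = sum_j P(i->j) * a_j:
  a_Y = 2/5*a_X + 0*a_Y + 1/5*a_Z + 2/5*a_W
  a_Z = 1/5*a_X + 1/10*a_Y + 1/10*a_Z + 3/5*a_W

Substituting a_X = 1 and a_W = 0, rearrange to (I - Q) a = r where r[i] = P(i -> X):
  [1, -1/5] . (a_Y, a_Z) = 2/5
  [-1/10, 9/10] . (a_Y, a_Z) = 1/5

Solving yields:
  a_Y = 5/11
  a_Z = 3/11

Starting state is Z, so the absorption probability is a_Z = 3/11.

Answer: 3/11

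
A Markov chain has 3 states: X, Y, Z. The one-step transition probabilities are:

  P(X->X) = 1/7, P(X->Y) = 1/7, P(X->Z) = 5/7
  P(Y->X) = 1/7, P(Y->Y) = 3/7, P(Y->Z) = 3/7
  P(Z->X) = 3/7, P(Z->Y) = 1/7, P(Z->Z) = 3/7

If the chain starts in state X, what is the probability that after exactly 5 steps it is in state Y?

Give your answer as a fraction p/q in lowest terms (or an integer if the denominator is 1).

Computing P^5 by repeated multiplication:
P^1 =
  X: [1/7, 1/7, 5/7]
  Y: [1/7, 3/7, 3/7]
  Z: [3/7, 1/7, 3/7]
P^2 =
  X: [17/49, 9/49, 23/49]
  Y: [13/49, 13/49, 23/49]
  Z: [13/49, 9/49, 27/49]
P^3 =
  X: [95/343, 67/343, 181/343]
  Y: [95/343, 75/343, 173/343]
  Z: [103/343, 67/343, 173/343]
P^4 =
  X: [705/2401, 477/2401, 1219/2401]
  Y: [689/2401, 493/2401, 1219/2401]
  Z: [689/2401, 477/2401, 1235/2401]
P^5 =
  X: [4839/16807, 3355/16807, 8613/16807]
  Y: [4839/16807, 3387/16807, 8581/16807]
  Z: [4871/16807, 3355/16807, 8581/16807]

(P^5)[X -> Y] = 3355/16807

Answer: 3355/16807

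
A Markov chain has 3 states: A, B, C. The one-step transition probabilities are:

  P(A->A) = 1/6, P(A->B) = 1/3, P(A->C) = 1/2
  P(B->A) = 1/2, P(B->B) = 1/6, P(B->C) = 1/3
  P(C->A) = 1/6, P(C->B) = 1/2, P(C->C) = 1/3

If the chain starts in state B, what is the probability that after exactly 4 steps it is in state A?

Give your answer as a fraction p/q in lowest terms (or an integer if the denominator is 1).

Computing P^4 by repeated multiplication:
P^1 =
  A: [1/6, 1/3, 1/2]
  B: [1/2, 1/6, 1/3]
  C: [1/6, 1/2, 1/3]
P^2 =
  A: [5/18, 13/36, 13/36]
  B: [2/9, 13/36, 5/12]
  C: [1/3, 11/36, 13/36]
P^3 =
  A: [31/108, 1/3, 41/108]
  B: [31/108, 37/108, 10/27]
  C: [29/108, 37/108, 7/18]
P^4 =
  A: [5/18, 221/648, 247/648]
  B: [91/324, 73/216, 247/648]
  C: [91/324, 221/648, 245/648]

(P^4)[B -> A] = 91/324

Answer: 91/324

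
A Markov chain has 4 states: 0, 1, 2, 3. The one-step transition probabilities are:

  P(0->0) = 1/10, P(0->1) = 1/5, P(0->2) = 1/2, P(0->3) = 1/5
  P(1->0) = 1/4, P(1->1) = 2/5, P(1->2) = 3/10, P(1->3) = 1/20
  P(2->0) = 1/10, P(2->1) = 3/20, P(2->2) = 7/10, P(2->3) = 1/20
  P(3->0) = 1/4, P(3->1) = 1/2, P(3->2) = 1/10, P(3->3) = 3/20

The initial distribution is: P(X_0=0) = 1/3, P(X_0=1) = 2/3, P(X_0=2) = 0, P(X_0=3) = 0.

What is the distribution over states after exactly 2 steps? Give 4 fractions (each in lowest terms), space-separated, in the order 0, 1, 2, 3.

Propagating the distribution step by step (d_{t+1} = d_t * P):
d_0 = (0=1/3, 1=2/3, 2=0, 3=0)
  d_1[0] = 1/3*1/10 + 2/3*1/4 + 0*1/10 + 0*1/4 = 1/5
  d_1[1] = 1/3*1/5 + 2/3*2/5 + 0*3/20 + 0*1/2 = 1/3
  d_1[2] = 1/3*1/2 + 2/3*3/10 + 0*7/10 + 0*1/10 = 11/30
  d_1[3] = 1/3*1/5 + 2/3*1/20 + 0*1/20 + 0*3/20 = 1/10
d_1 = (0=1/5, 1=1/3, 2=11/30, 3=1/10)
  d_2[0] = 1/5*1/10 + 1/3*1/4 + 11/30*1/10 + 1/10*1/4 = 33/200
  d_2[1] = 1/5*1/5 + 1/3*2/5 + 11/30*3/20 + 1/10*1/2 = 167/600
  d_2[2] = 1/5*1/2 + 1/3*3/10 + 11/30*7/10 + 1/10*1/10 = 7/15
  d_2[3] = 1/5*1/5 + 1/3*1/20 + 11/30*1/20 + 1/10*3/20 = 9/100
d_2 = (0=33/200, 1=167/600, 2=7/15, 3=9/100)

Answer: 33/200 167/600 7/15 9/100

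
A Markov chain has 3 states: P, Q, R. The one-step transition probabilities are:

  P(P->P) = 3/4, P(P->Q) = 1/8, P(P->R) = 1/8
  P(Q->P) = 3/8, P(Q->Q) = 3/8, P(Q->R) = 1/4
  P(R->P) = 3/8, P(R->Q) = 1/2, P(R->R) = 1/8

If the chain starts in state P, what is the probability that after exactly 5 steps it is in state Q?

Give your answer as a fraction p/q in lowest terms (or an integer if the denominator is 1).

Computing P^5 by repeated multiplication:
P^1 =
  P: [3/4, 1/8, 1/8]
  Q: [3/8, 3/8, 1/4]
  R: [3/8, 1/2, 1/8]
P^2 =
  P: [21/32, 13/64, 9/64]
  Q: [33/64, 5/16, 11/64]
  R: [33/64, 19/64, 3/16]
P^3 =
  P: [159/256, 117/512, 77/512]
  Q: [291/512, 137/512, 21/128]
  R: [291/512, 69/256, 83/512]
P^4 =
  P: [1245/2048, 977/4096, 629/4096]
  Q: [2409/4096, 519/2048, 649/4096]
  R: [2409/4096, 1037/4096, 325/2048]
P^5 =
  P: [9879/16384, 7937/32768, 5073/32768]
  Q: [19515/32768, 8119/32768, 2567/16384]
  R: [19515/32768, 1015/4096, 5133/32768]

(P^5)[P -> Q] = 7937/32768

Answer: 7937/32768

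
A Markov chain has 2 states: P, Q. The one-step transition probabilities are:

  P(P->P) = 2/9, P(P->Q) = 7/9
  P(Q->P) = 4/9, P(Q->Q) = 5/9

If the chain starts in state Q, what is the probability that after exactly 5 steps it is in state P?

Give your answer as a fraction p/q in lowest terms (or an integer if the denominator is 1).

Answer: 21484/59049

Derivation:
Computing P^5 by repeated multiplication:
P^1 =
  P: [2/9, 7/9]
  Q: [4/9, 5/9]
P^2 =
  P: [32/81, 49/81]
  Q: [28/81, 53/81]
P^3 =
  P: [260/729, 469/729]
  Q: [268/729, 461/729]
P^4 =
  P: [2396/6561, 4165/6561]
  Q: [2380/6561, 4181/6561]
P^5 =
  P: [21452/59049, 37597/59049]
  Q: [21484/59049, 37565/59049]

(P^5)[Q -> P] = 21484/59049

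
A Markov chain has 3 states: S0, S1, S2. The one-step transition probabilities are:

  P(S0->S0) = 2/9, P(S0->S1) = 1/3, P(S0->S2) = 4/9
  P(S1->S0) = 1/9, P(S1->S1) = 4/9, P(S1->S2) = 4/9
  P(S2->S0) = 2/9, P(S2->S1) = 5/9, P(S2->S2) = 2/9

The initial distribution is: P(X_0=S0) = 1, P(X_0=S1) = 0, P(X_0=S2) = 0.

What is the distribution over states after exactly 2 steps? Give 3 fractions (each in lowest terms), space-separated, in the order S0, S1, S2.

Propagating the distribution step by step (d_{t+1} = d_t * P):
d_0 = (S0=1, S1=0, S2=0)
  d_1[S0] = 1*2/9 + 0*1/9 + 0*2/9 = 2/9
  d_1[S1] = 1*1/3 + 0*4/9 + 0*5/9 = 1/3
  d_1[S2] = 1*4/9 + 0*4/9 + 0*2/9 = 4/9
d_1 = (S0=2/9, S1=1/3, S2=4/9)
  d_2[S0] = 2/9*2/9 + 1/3*1/9 + 4/9*2/9 = 5/27
  d_2[S1] = 2/9*1/3 + 1/3*4/9 + 4/9*5/9 = 38/81
  d_2[S2] = 2/9*4/9 + 1/3*4/9 + 4/9*2/9 = 28/81
d_2 = (S0=5/27, S1=38/81, S2=28/81)

Answer: 5/27 38/81 28/81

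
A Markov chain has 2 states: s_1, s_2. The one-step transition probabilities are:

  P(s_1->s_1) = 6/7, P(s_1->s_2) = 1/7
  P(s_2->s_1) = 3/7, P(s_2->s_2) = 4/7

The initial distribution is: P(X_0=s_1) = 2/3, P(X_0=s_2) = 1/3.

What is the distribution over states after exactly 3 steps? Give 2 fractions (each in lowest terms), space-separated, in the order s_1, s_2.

Propagating the distribution step by step (d_{t+1} = d_t * P):
d_0 = (s_1=2/3, s_2=1/3)
  d_1[s_1] = 2/3*6/7 + 1/3*3/7 = 5/7
  d_1[s_2] = 2/3*1/7 + 1/3*4/7 = 2/7
d_1 = (s_1=5/7, s_2=2/7)
  d_2[s_1] = 5/7*6/7 + 2/7*3/7 = 36/49
  d_2[s_2] = 5/7*1/7 + 2/7*4/7 = 13/49
d_2 = (s_1=36/49, s_2=13/49)
  d_3[s_1] = 36/49*6/7 + 13/49*3/7 = 255/343
  d_3[s_2] = 36/49*1/7 + 13/49*4/7 = 88/343
d_3 = (s_1=255/343, s_2=88/343)

Answer: 255/343 88/343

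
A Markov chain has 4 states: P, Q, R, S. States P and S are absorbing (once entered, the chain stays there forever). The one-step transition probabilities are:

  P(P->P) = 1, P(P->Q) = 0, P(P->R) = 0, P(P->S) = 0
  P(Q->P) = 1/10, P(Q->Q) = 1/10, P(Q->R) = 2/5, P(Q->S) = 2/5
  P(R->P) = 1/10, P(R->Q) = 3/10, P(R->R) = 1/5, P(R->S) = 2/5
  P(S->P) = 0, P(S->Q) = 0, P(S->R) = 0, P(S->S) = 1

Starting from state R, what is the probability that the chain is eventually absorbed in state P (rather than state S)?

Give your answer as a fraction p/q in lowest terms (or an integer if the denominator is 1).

Answer: 1/5

Derivation:
Let a_i = P(absorbed in P | start in state i).
Boundary conditions: a_P = 1, a_S = 0.
For each transient state i, a_i = sum_j P(i->j) * a_j:
  a_Q = 1/10*a_P + 1/10*a_Q + 2/5*a_R + 2/5*a_S
  a_R = 1/10*a_P + 3/10*a_Q + 1/5*a_R + 2/5*a_S

Substituting a_P = 1 and a_S = 0, rearrange to (I - Q) a = r where r[i] = P(i -> P):
  [9/10, -2/5] . (a_Q, a_R) = 1/10
  [-3/10, 4/5] . (a_Q, a_R) = 1/10

Solving yields:
  a_Q = 1/5
  a_R = 1/5

Starting state is R, so the absorption probability is a_R = 1/5.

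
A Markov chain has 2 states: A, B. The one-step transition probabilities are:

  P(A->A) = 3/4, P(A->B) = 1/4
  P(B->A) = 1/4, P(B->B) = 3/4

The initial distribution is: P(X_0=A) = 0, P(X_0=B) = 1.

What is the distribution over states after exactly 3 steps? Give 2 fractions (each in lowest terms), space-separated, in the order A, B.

Answer: 7/16 9/16

Derivation:
Propagating the distribution step by step (d_{t+1} = d_t * P):
d_0 = (A=0, B=1)
  d_1[A] = 0*3/4 + 1*1/4 = 1/4
  d_1[B] = 0*1/4 + 1*3/4 = 3/4
d_1 = (A=1/4, B=3/4)
  d_2[A] = 1/4*3/4 + 3/4*1/4 = 3/8
  d_2[B] = 1/4*1/4 + 3/4*3/4 = 5/8
d_2 = (A=3/8, B=5/8)
  d_3[A] = 3/8*3/4 + 5/8*1/4 = 7/16
  d_3[B] = 3/8*1/4 + 5/8*3/4 = 9/16
d_3 = (A=7/16, B=9/16)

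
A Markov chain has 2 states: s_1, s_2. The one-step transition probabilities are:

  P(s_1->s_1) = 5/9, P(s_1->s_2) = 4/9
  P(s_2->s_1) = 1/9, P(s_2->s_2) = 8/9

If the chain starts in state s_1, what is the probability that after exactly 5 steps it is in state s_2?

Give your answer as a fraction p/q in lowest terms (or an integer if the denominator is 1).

Answer: 46420/59049

Derivation:
Computing P^5 by repeated multiplication:
P^1 =
  s_1: [5/9, 4/9]
  s_2: [1/9, 8/9]
P^2 =
  s_1: [29/81, 52/81]
  s_2: [13/81, 68/81]
P^3 =
  s_1: [197/729, 532/729]
  s_2: [133/729, 596/729]
P^4 =
  s_1: [1517/6561, 5044/6561]
  s_2: [1261/6561, 5300/6561]
P^5 =
  s_1: [12629/59049, 46420/59049]
  s_2: [11605/59049, 47444/59049]

(P^5)[s_1 -> s_2] = 46420/59049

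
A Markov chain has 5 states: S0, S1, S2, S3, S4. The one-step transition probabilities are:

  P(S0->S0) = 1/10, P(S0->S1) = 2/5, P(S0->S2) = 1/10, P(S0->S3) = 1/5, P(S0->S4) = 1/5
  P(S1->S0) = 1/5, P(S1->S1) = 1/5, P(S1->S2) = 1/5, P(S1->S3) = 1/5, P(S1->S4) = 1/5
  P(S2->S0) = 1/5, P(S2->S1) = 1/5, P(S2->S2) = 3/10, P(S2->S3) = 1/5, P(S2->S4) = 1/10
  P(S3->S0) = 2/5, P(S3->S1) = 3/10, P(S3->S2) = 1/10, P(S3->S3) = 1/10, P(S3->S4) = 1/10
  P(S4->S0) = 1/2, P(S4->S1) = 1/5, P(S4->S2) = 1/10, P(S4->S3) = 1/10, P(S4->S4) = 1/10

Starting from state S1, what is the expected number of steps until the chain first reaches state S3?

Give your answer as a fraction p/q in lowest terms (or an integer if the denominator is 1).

Let h_i = expected steps to first reach S3 from state i.
Boundary: h_S3 = 0.
First-step equations for the other states:
  h_S0 = 1 + 1/10*h_S0 + 2/5*h_S1 + 1/10*h_S2 + 1/5*h_S3 + 1/5*h_S4
  h_S1 = 1 + 1/5*h_S0 + 1/5*h_S1 + 1/5*h_S2 + 1/5*h_S3 + 1/5*h_S4
  h_S2 = 1 + 1/5*h_S0 + 1/5*h_S1 + 3/10*h_S2 + 1/5*h_S3 + 1/10*h_S4
  h_S4 = 1 + 1/2*h_S0 + 1/5*h_S1 + 1/10*h_S2 + 1/10*h_S3 + 1/10*h_S4

Substituting h_S3 = 0 and rearranging gives the linear system (I - Q) h = 1:
  [9/10, -2/5, -1/10, -1/5] . (h_S0, h_S1, h_S2, h_S4) = 1
  [-1/5, 4/5, -1/5, -1/5] . (h_S0, h_S1, h_S2, h_S4) = 1
  [-1/5, -1/5, 7/10, -1/10] . (h_S0, h_S1, h_S2, h_S4) = 1
  [-1/2, -1/5, -1/10, 9/10] . (h_S0, h_S1, h_S2, h_S4) = 1

Solving yields:
  h_S0 = 2690/493
  h_S1 = 5375/986
  h_S2 = 2660/493
  h_S4 = 2935/493

Starting state is S1, so the expected hitting time is h_S1 = 5375/986.

Answer: 5375/986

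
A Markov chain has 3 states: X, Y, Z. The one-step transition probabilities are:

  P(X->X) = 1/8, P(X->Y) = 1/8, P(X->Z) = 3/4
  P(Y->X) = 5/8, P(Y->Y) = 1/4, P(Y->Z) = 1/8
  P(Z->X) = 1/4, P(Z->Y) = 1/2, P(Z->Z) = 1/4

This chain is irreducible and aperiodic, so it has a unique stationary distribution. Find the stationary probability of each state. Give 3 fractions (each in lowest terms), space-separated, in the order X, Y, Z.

Answer: 32/99 10/33 37/99

Derivation:
The stationary distribution satisfies pi = pi * P, i.e.:
  pi_X = 1/8*pi_X + 5/8*pi_Y + 1/4*pi_Z
  pi_Y = 1/8*pi_X + 1/4*pi_Y + 1/2*pi_Z
  pi_Z = 3/4*pi_X + 1/8*pi_Y + 1/4*pi_Z
with normalization: pi_X + pi_Y + pi_Z = 1.

Using the first 2 balance equations plus normalization, the linear system A*pi = b is:
  [-7/8, 5/8, 1/4] . pi = 0
  [1/8, -3/4, 1/2] . pi = 0
  [1, 1, 1] . pi = 1

Solving yields:
  pi_X = 32/99
  pi_Y = 10/33
  pi_Z = 37/99

Verification (pi * P):
  32/99*1/8 + 10/33*5/8 + 37/99*1/4 = 32/99 = pi_X  (ok)
  32/99*1/8 + 10/33*1/4 + 37/99*1/2 = 10/33 = pi_Y  (ok)
  32/99*3/4 + 10/33*1/8 + 37/99*1/4 = 37/99 = pi_Z  (ok)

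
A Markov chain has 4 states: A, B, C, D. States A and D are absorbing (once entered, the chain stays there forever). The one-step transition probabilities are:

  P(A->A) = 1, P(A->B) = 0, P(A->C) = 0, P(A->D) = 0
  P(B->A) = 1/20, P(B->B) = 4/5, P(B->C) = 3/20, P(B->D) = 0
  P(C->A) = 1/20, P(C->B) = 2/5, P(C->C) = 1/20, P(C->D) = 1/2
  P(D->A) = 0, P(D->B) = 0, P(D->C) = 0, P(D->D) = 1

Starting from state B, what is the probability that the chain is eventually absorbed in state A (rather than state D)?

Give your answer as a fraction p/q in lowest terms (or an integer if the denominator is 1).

Answer: 11/26

Derivation:
Let a_i = P(absorbed in A | start in state i).
Boundary conditions: a_A = 1, a_D = 0.
For each transient state i, a_i = sum_j P(i->j) * a_j:
  a_B = 1/20*a_A + 4/5*a_B + 3/20*a_C + 0*a_D
  a_C = 1/20*a_A + 2/5*a_B + 1/20*a_C + 1/2*a_D

Substituting a_A = 1 and a_D = 0, rearrange to (I - Q) a = r where r[i] = P(i -> A):
  [1/5, -3/20] . (a_B, a_C) = 1/20
  [-2/5, 19/20] . (a_B, a_C) = 1/20

Solving yields:
  a_B = 11/26
  a_C = 3/13

Starting state is B, so the absorption probability is a_B = 11/26.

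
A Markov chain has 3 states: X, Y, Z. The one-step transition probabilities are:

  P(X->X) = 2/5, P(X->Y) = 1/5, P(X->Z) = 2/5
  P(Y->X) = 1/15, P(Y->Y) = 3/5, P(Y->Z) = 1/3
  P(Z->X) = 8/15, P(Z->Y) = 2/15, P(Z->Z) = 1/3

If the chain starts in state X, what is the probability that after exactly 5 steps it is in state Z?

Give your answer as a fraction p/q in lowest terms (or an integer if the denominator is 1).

Answer: 90373/253125

Derivation:
Computing P^5 by repeated multiplication:
P^1 =
  X: [2/5, 1/5, 2/5]
  Y: [1/15, 3/5, 1/3]
  Z: [8/15, 2/15, 1/3]
P^2 =
  X: [29/75, 19/75, 9/25]
  Y: [11/45, 94/225, 76/225]
  Z: [2/5, 52/225, 83/225]
P^3 =
  X: [409/1125, 104/375, 404/1125]
  Y: [344/1125, 1163/3375, 236/675]
  Z: [1256/3375, 904/3375, 9/25]
P^4 =
  X: [5998/16875, 4843/16875, 6034/16875]
  Y: [3359/10125, 15923/50625, 5969/16875]
  Z: [3632/10125, 4778/16875, 18131/50625]
P^5 =
  X: [29701/84375, 73649/253125, 90373/253125]
  Y: [259949/759375, 76502/253125, 53984/151875]
  Z: [268342/759375, 219748/759375, 54257/151875]

(P^5)[X -> Z] = 90373/253125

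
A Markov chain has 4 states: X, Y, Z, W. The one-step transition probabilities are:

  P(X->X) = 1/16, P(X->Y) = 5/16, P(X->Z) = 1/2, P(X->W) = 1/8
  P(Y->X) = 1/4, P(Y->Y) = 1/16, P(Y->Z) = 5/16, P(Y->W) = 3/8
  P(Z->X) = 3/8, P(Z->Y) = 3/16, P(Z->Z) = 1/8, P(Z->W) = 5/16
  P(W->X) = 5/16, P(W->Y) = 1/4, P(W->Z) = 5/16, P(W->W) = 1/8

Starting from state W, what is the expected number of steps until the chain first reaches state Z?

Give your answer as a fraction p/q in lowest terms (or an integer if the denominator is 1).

Let h_i = expected steps to first reach Z from state i.
Boundary: h_Z = 0.
First-step equations for the other states:
  h_X = 1 + 1/16*h_X + 5/16*h_Y + 1/2*h_Z + 1/8*h_W
  h_Y = 1 + 1/4*h_X + 1/16*h_Y + 5/16*h_Z + 3/8*h_W
  h_W = 1 + 5/16*h_X + 1/4*h_Y + 5/16*h_Z + 1/8*h_W

Substituting h_Z = 0 and rearranging gives the linear system (I - Q) h = 1:
  [15/16, -5/16, -1/8] . (h_X, h_Y, h_W) = 1
  [-1/4, 15/16, -3/8] . (h_X, h_Y, h_W) = 1
  [-5/16, -1/4, 7/8] . (h_X, h_Y, h_W) = 1

Solving yields:
  h_X = 288/121
  h_Y = 1024/363
  h_W = 1016/363

Starting state is W, so the expected hitting time is h_W = 1016/363.

Answer: 1016/363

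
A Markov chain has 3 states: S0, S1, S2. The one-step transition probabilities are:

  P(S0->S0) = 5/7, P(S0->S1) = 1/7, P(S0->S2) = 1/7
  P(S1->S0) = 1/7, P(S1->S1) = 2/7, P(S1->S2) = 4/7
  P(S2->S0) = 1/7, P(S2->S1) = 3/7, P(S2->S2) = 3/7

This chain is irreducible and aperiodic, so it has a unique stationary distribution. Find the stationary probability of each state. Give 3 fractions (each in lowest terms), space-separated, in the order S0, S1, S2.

The stationary distribution satisfies pi = pi * P, i.e.:
  pi_S0 = 5/7*pi_S0 + 1/7*pi_S1 + 1/7*pi_S2
  pi_S1 = 1/7*pi_S0 + 2/7*pi_S1 + 3/7*pi_S2
  pi_S2 = 1/7*pi_S0 + 4/7*pi_S1 + 3/7*pi_S2
with normalization: pi_S0 + pi_S1 + pi_S2 = 1.

Using the first 2 balance equations plus normalization, the linear system A*pi = b is:
  [-2/7, 1/7, 1/7] . pi = 0
  [1/7, -5/7, 3/7] . pi = 0
  [1, 1, 1] . pi = 1

Solving yields:
  pi_S0 = 1/3
  pi_S1 = 7/24
  pi_S2 = 3/8

Verification (pi * P):
  1/3*5/7 + 7/24*1/7 + 3/8*1/7 = 1/3 = pi_S0  (ok)
  1/3*1/7 + 7/24*2/7 + 3/8*3/7 = 7/24 = pi_S1  (ok)
  1/3*1/7 + 7/24*4/7 + 3/8*3/7 = 3/8 = pi_S2  (ok)

Answer: 1/3 7/24 3/8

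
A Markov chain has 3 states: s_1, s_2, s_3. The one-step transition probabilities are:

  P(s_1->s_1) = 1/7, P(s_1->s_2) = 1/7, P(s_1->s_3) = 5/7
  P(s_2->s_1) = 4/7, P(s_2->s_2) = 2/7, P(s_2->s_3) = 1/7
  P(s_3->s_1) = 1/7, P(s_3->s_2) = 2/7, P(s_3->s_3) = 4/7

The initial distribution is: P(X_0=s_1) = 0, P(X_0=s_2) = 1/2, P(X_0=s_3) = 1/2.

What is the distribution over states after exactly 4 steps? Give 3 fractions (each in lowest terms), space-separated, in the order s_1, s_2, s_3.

Answer: 598/2401 1205/4802 1/2

Derivation:
Propagating the distribution step by step (d_{t+1} = d_t * P):
d_0 = (s_1=0, s_2=1/2, s_3=1/2)
  d_1[s_1] = 0*1/7 + 1/2*4/7 + 1/2*1/7 = 5/14
  d_1[s_2] = 0*1/7 + 1/2*2/7 + 1/2*2/7 = 2/7
  d_1[s_3] = 0*5/7 + 1/2*1/7 + 1/2*4/7 = 5/14
d_1 = (s_1=5/14, s_2=2/7, s_3=5/14)
  d_2[s_1] = 5/14*1/7 + 2/7*4/7 + 5/14*1/7 = 13/49
  d_2[s_2] = 5/14*1/7 + 2/7*2/7 + 5/14*2/7 = 23/98
  d_2[s_3] = 5/14*5/7 + 2/7*1/7 + 5/14*4/7 = 1/2
d_2 = (s_1=13/49, s_2=23/98, s_3=1/2)
  d_3[s_1] = 13/49*1/7 + 23/98*4/7 + 1/2*1/7 = 167/686
  d_3[s_2] = 13/49*1/7 + 23/98*2/7 + 1/2*2/7 = 85/343
  d_3[s_3] = 13/49*5/7 + 23/98*1/7 + 1/2*4/7 = 349/686
d_3 = (s_1=167/686, s_2=85/343, s_3=349/686)
  d_4[s_1] = 167/686*1/7 + 85/343*4/7 + 349/686*1/7 = 598/2401
  d_4[s_2] = 167/686*1/7 + 85/343*2/7 + 349/686*2/7 = 1205/4802
  d_4[s_3] = 167/686*5/7 + 85/343*1/7 + 349/686*4/7 = 1/2
d_4 = (s_1=598/2401, s_2=1205/4802, s_3=1/2)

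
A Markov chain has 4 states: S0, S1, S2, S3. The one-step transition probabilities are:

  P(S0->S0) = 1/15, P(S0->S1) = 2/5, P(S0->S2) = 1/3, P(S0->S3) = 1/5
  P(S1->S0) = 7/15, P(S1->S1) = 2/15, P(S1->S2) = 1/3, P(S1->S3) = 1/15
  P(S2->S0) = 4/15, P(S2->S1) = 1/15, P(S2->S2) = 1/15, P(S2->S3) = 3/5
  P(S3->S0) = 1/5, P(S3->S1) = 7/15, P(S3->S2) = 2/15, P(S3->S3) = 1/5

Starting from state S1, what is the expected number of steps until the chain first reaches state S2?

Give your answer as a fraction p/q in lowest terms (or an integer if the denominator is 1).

Answer: 843/260

Derivation:
Let h_i = expected steps to first reach S2 from state i.
Boundary: h_S2 = 0.
First-step equations for the other states:
  h_S0 = 1 + 1/15*h_S0 + 2/5*h_S1 + 1/3*h_S2 + 1/5*h_S3
  h_S1 = 1 + 7/15*h_S0 + 2/15*h_S1 + 1/3*h_S2 + 1/15*h_S3
  h_S3 = 1 + 1/5*h_S0 + 7/15*h_S1 + 2/15*h_S2 + 1/5*h_S3

Substituting h_S2 = 0 and rearranging gives the linear system (I - Q) h = 1:
  [14/15, -2/5, -1/5] . (h_S0, h_S1, h_S3) = 1
  [-7/15, 13/15, -1/15] . (h_S0, h_S1, h_S3) = 1
  [-1/5, -7/15, 4/5] . (h_S0, h_S1, h_S3) = 1

Solving yields:
  h_S0 = 861/260
  h_S1 = 843/260
  h_S3 = 258/65

Starting state is S1, so the expected hitting time is h_S1 = 843/260.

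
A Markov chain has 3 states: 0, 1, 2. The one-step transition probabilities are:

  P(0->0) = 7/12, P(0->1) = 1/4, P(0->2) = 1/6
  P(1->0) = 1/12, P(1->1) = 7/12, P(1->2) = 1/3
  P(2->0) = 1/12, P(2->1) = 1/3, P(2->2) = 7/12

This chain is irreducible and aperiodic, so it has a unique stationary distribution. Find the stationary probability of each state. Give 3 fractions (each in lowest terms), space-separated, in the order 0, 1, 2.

The stationary distribution satisfies pi = pi * P, i.e.:
  pi_0 = 7/12*pi_0 + 1/12*pi_1 + 1/12*pi_2
  pi_1 = 1/4*pi_0 + 7/12*pi_1 + 1/3*pi_2
  pi_2 = 1/6*pi_0 + 1/3*pi_1 + 7/12*pi_2
with normalization: pi_0 + pi_1 + pi_2 = 1.

Using the first 2 balance equations plus normalization, the linear system A*pi = b is:
  [-5/12, 1/12, 1/12] . pi = 0
  [1/4, -5/12, 1/3] . pi = 0
  [1, 1, 1] . pi = 1

Solving yields:
  pi_0 = 1/6
  pi_1 = 23/54
  pi_2 = 11/27

Verification (pi * P):
  1/6*7/12 + 23/54*1/12 + 11/27*1/12 = 1/6 = pi_0  (ok)
  1/6*1/4 + 23/54*7/12 + 11/27*1/3 = 23/54 = pi_1  (ok)
  1/6*1/6 + 23/54*1/3 + 11/27*7/12 = 11/27 = pi_2  (ok)

Answer: 1/6 23/54 11/27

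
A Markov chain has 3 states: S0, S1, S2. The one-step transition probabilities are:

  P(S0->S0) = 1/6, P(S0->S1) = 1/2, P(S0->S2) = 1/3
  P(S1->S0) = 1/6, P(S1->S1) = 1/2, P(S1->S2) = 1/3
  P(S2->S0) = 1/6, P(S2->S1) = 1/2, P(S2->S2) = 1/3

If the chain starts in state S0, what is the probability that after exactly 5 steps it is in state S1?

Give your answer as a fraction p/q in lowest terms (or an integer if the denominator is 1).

Answer: 1/2

Derivation:
Computing P^5 by repeated multiplication:
P^1 =
  S0: [1/6, 1/2, 1/3]
  S1: [1/6, 1/2, 1/3]
  S2: [1/6, 1/2, 1/3]
P^2 =
  S0: [1/6, 1/2, 1/3]
  S1: [1/6, 1/2, 1/3]
  S2: [1/6, 1/2, 1/3]
P^3 =
  S0: [1/6, 1/2, 1/3]
  S1: [1/6, 1/2, 1/3]
  S2: [1/6, 1/2, 1/3]
P^4 =
  S0: [1/6, 1/2, 1/3]
  S1: [1/6, 1/2, 1/3]
  S2: [1/6, 1/2, 1/3]
P^5 =
  S0: [1/6, 1/2, 1/3]
  S1: [1/6, 1/2, 1/3]
  S2: [1/6, 1/2, 1/3]

(P^5)[S0 -> S1] = 1/2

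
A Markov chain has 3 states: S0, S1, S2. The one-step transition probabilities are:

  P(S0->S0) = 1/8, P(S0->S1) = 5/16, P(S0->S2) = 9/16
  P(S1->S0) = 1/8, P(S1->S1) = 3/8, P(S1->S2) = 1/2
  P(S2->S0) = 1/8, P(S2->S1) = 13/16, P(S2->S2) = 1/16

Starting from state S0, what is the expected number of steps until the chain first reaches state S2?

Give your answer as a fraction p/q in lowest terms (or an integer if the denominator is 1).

Let h_i = expected steps to first reach S2 from state i.
Boundary: h_S2 = 0.
First-step equations for the other states:
  h_S0 = 1 + 1/8*h_S0 + 5/16*h_S1 + 9/16*h_S2
  h_S1 = 1 + 1/8*h_S0 + 3/8*h_S1 + 1/2*h_S2

Substituting h_S2 = 0 and rearranging gives the linear system (I - Q) h = 1:
  [7/8, -5/16] . (h_S0, h_S1) = 1
  [-1/8, 5/8] . (h_S0, h_S1) = 1

Solving yields:
  h_S0 = 24/13
  h_S1 = 128/65

Starting state is S0, so the expected hitting time is h_S0 = 24/13.

Answer: 24/13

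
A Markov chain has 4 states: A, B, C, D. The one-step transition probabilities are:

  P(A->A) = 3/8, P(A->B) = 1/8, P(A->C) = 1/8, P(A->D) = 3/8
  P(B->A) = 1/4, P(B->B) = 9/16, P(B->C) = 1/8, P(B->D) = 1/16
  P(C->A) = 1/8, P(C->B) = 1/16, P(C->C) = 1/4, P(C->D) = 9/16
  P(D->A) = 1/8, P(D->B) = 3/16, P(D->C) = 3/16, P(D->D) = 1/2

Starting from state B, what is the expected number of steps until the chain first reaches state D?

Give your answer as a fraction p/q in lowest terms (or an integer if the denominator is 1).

Let h_i = expected steps to first reach D from state i.
Boundary: h_D = 0.
First-step equations for the other states:
  h_A = 1 + 3/8*h_A + 1/8*h_B + 1/8*h_C + 3/8*h_D
  h_B = 1 + 1/4*h_A + 9/16*h_B + 1/8*h_C + 1/16*h_D
  h_C = 1 + 1/8*h_A + 1/16*h_B + 1/4*h_C + 9/16*h_D

Substituting h_D = 0 and rearranging gives the linear system (I - Q) h = 1:
  [5/8, -1/8, -1/8] . (h_A, h_B, h_C) = 1
  [-1/4, 7/16, -1/8] . (h_A, h_B, h_C) = 1
  [-1/8, -1/16, 3/4] . (h_A, h_B, h_C) = 1

Solving yields:
  h_A = 252/85
  h_B = 392/85
  h_C = 188/85

Starting state is B, so the expected hitting time is h_B = 392/85.

Answer: 392/85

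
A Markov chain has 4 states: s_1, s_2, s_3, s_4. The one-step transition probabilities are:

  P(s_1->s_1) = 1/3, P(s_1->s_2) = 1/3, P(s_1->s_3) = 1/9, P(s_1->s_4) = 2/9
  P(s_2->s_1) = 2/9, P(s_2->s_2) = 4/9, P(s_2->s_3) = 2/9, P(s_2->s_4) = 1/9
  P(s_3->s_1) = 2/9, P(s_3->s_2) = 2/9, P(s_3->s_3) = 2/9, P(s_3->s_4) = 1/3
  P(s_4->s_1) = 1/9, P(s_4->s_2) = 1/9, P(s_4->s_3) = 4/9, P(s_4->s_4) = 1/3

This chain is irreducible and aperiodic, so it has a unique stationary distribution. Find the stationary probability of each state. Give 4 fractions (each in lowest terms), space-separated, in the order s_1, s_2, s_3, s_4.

Answer: 105/479 135/479 121/479 118/479

Derivation:
The stationary distribution satisfies pi = pi * P, i.e.:
  pi_s_1 = 1/3*pi_s_1 + 2/9*pi_s_2 + 2/9*pi_s_3 + 1/9*pi_s_4
  pi_s_2 = 1/3*pi_s_1 + 4/9*pi_s_2 + 2/9*pi_s_3 + 1/9*pi_s_4
  pi_s_3 = 1/9*pi_s_1 + 2/9*pi_s_2 + 2/9*pi_s_3 + 4/9*pi_s_4
  pi_s_4 = 2/9*pi_s_1 + 1/9*pi_s_2 + 1/3*pi_s_3 + 1/3*pi_s_4
with normalization: pi_s_1 + pi_s_2 + pi_s_3 + pi_s_4 = 1.

Using the first 3 balance equations plus normalization, the linear system A*pi = b is:
  [-2/3, 2/9, 2/9, 1/9] . pi = 0
  [1/3, -5/9, 2/9, 1/9] . pi = 0
  [1/9, 2/9, -7/9, 4/9] . pi = 0
  [1, 1, 1, 1] . pi = 1

Solving yields:
  pi_s_1 = 105/479
  pi_s_2 = 135/479
  pi_s_3 = 121/479
  pi_s_4 = 118/479

Verification (pi * P):
  105/479*1/3 + 135/479*2/9 + 121/479*2/9 + 118/479*1/9 = 105/479 = pi_s_1  (ok)
  105/479*1/3 + 135/479*4/9 + 121/479*2/9 + 118/479*1/9 = 135/479 = pi_s_2  (ok)
  105/479*1/9 + 135/479*2/9 + 121/479*2/9 + 118/479*4/9 = 121/479 = pi_s_3  (ok)
  105/479*2/9 + 135/479*1/9 + 121/479*1/3 + 118/479*1/3 = 118/479 = pi_s_4  (ok)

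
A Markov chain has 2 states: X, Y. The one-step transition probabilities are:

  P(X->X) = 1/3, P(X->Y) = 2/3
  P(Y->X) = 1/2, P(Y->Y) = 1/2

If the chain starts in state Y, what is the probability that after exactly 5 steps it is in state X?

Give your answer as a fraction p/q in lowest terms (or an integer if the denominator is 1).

Computing P^5 by repeated multiplication:
P^1 =
  X: [1/3, 2/3]
  Y: [1/2, 1/2]
P^2 =
  X: [4/9, 5/9]
  Y: [5/12, 7/12]
P^3 =
  X: [23/54, 31/54]
  Y: [31/72, 41/72]
P^4 =
  X: [139/324, 185/324]
  Y: [185/432, 247/432]
P^5 =
  X: [833/1944, 1111/1944]
  Y: [1111/2592, 1481/2592]

(P^5)[Y -> X] = 1111/2592

Answer: 1111/2592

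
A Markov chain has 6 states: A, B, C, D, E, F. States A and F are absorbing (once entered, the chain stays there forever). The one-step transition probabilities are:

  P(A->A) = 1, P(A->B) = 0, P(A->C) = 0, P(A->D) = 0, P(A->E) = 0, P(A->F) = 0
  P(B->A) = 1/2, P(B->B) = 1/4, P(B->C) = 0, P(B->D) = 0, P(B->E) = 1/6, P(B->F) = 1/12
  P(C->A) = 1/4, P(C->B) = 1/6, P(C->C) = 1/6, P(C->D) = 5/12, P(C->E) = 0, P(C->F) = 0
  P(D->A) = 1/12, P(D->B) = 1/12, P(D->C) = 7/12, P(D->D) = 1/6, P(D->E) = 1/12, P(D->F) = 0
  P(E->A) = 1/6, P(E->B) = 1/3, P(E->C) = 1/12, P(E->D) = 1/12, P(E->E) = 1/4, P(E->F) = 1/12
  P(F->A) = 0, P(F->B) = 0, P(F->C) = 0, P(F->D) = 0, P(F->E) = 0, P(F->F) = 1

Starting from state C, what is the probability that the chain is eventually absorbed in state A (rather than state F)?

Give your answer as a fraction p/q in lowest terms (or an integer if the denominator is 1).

Answer: 2087/2256

Derivation:
Let a_i = P(absorbed in A | start in state i).
Boundary conditions: a_A = 1, a_F = 0.
For each transient state i, a_i = sum_j P(i->j) * a_j:
  a_B = 1/2*a_A + 1/4*a_B + 0*a_C + 0*a_D + 1/6*a_E + 1/12*a_F
  a_C = 1/4*a_A + 1/6*a_B + 1/6*a_C + 5/12*a_D + 0*a_E + 0*a_F
  a_D = 1/12*a_A + 1/12*a_B + 7/12*a_C + 1/6*a_D + 1/12*a_E + 0*a_F
  a_E = 1/6*a_A + 1/3*a_B + 1/12*a_C + 1/12*a_D + 1/4*a_E + 1/12*a_F

Substituting a_A = 1 and a_F = 0, rearrange to (I - Q) a = r where r[i] = P(i -> A):
  [3/4, 0, 0, -1/6] . (a_B, a_C, a_D, a_E) = 1/2
  [-1/6, 5/6, -5/12, 0] . (a_B, a_C, a_D, a_E) = 1/4
  [-1/12, -7/12, 5/6, -1/12] . (a_B, a_C, a_D, a_E) = 1/12
  [-1/3, -1/12, -1/12, 3/4] . (a_B, a_C, a_D, a_E) = 1/6

Solving yields:
  a_B = 953/1128
  a_C = 2087/2256
  a_D = 343/376
  a_E = 603/752

Starting state is C, so the absorption probability is a_C = 2087/2256.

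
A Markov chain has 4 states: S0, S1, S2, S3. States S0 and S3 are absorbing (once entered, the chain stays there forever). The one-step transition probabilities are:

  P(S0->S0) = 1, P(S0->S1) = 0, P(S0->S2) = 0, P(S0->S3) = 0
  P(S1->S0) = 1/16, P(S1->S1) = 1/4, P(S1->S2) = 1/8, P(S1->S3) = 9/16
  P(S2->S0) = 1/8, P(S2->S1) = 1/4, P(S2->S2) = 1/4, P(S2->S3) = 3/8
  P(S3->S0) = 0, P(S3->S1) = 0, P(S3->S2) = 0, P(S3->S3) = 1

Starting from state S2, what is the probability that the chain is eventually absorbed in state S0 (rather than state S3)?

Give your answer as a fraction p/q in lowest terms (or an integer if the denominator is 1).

Let a_i = P(absorbed in S0 | start in state i).
Boundary conditions: a_S0 = 1, a_S3 = 0.
For each transient state i, a_i = sum_j P(i->j) * a_j:
  a_S1 = 1/16*a_S0 + 1/4*a_S1 + 1/8*a_S2 + 9/16*a_S3
  a_S2 = 1/8*a_S0 + 1/4*a_S1 + 1/4*a_S2 + 3/8*a_S3

Substituting a_S0 = 1 and a_S3 = 0, rearrange to (I - Q) a = r where r[i] = P(i -> S0):
  [3/4, -1/8] . (a_S1, a_S2) = 1/16
  [-1/4, 3/4] . (a_S1, a_S2) = 1/8

Solving yields:
  a_S1 = 2/17
  a_S2 = 7/34

Starting state is S2, so the absorption probability is a_S2 = 7/34.

Answer: 7/34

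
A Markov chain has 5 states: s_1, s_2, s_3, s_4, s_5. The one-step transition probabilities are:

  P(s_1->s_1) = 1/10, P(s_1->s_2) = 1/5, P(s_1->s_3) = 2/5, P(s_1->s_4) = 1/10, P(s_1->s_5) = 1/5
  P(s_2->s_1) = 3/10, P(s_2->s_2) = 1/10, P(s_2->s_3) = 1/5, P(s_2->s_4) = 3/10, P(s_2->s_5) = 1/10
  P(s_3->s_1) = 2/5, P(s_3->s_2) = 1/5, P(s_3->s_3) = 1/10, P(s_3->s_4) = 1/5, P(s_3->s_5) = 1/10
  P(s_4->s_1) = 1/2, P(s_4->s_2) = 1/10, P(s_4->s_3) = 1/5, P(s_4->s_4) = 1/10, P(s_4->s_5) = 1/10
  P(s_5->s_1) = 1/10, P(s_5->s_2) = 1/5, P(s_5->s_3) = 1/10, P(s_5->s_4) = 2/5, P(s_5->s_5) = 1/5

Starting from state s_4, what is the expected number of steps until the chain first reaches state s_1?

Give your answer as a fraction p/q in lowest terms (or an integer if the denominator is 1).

Let h_i = expected steps to first reach s_1 from state i.
Boundary: h_s_1 = 0.
First-step equations for the other states:
  h_s_2 = 1 + 3/10*h_s_1 + 1/10*h_s_2 + 1/5*h_s_3 + 3/10*h_s_4 + 1/10*h_s_5
  h_s_3 = 1 + 2/5*h_s_1 + 1/5*h_s_2 + 1/10*h_s_3 + 1/5*h_s_4 + 1/10*h_s_5
  h_s_4 = 1 + 1/2*h_s_1 + 1/10*h_s_2 + 1/5*h_s_3 + 1/10*h_s_4 + 1/10*h_s_5
  h_s_5 = 1 + 1/10*h_s_1 + 1/5*h_s_2 + 1/10*h_s_3 + 2/5*h_s_4 + 1/5*h_s_5

Substituting h_s_1 = 0 and rearranging gives the linear system (I - Q) h = 1:
  [9/10, -1/5, -3/10, -1/10] . (h_s_2, h_s_3, h_s_4, h_s_5) = 1
  [-1/5, 9/10, -1/5, -1/10] . (h_s_2, h_s_3, h_s_4, h_s_5) = 1
  [-1/10, -1/5, 9/10, -1/10] . (h_s_2, h_s_3, h_s_4, h_s_5) = 1
  [-1/5, -1/10, -2/5, 4/5] . (h_s_2, h_s_3, h_s_4, h_s_5) = 1

Solving yields:
  h_s_2 = 660/227
  h_s_3 = 610/227
  h_s_4 = 550/227
  h_s_5 = 800/227

Starting state is s_4, so the expected hitting time is h_s_4 = 550/227.

Answer: 550/227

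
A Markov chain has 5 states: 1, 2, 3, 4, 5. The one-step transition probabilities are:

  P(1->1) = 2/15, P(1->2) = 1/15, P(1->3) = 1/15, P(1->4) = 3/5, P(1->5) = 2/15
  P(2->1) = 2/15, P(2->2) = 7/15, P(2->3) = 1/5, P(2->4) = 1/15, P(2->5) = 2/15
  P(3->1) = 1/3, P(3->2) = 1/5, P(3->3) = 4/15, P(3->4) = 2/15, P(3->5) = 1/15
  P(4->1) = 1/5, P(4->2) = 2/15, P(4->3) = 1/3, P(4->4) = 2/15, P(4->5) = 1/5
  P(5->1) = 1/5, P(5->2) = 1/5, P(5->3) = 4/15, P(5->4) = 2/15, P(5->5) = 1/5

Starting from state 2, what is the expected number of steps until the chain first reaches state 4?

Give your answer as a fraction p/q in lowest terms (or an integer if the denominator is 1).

Answer: 15185/2812

Derivation:
Let h_i = expected steps to first reach 4 from state i.
Boundary: h_4 = 0.
First-step equations for the other states:
  h_1 = 1 + 2/15*h_1 + 1/15*h_2 + 1/15*h_3 + 3/5*h_4 + 2/15*h_5
  h_2 = 1 + 2/15*h_1 + 7/15*h_2 + 1/5*h_3 + 1/15*h_4 + 2/15*h_5
  h_3 = 1 + 1/3*h_1 + 1/5*h_2 + 4/15*h_3 + 2/15*h_4 + 1/15*h_5
  h_5 = 1 + 1/5*h_1 + 1/5*h_2 + 4/15*h_3 + 2/15*h_4 + 1/5*h_5

Substituting h_4 = 0 and rearranging gives the linear system (I - Q) h = 1:
  [13/15, -1/15, -1/15, -2/15] . (h_1, h_2, h_3, h_5) = 1
  [-2/15, 8/15, -1/5, -2/15] . (h_1, h_2, h_3, h_5) = 1
  [-1/3, -1/5, 11/15, -1/15] . (h_1, h_2, h_3, h_5) = 1
  [-1/5, -1/5, -4/15, 4/5] . (h_1, h_2, h_3, h_5) = 1

Solving yields:
  h_1 = 7435/2812
  h_2 = 15185/2812
  h_3 = 6285/1406
  h_5 = 3340/703

Starting state is 2, so the expected hitting time is h_2 = 15185/2812.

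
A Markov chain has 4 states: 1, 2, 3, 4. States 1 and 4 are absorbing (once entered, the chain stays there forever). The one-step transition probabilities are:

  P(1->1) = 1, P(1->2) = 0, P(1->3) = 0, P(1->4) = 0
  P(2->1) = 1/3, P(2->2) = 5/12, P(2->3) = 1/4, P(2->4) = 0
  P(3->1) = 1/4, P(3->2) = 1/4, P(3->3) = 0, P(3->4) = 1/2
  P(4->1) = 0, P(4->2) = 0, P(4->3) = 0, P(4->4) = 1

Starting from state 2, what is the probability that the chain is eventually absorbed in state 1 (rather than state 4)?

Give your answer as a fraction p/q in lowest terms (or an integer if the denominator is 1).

Answer: 19/25

Derivation:
Let a_i = P(absorbed in 1 | start in state i).
Boundary conditions: a_1 = 1, a_4 = 0.
For each transient state i, a_i = sum_j P(i->j) * a_j:
  a_2 = 1/3*a_1 + 5/12*a_2 + 1/4*a_3 + 0*a_4
  a_3 = 1/4*a_1 + 1/4*a_2 + 0*a_3 + 1/2*a_4

Substituting a_1 = 1 and a_4 = 0, rearrange to (I - Q) a = r where r[i] = P(i -> 1):
  [7/12, -1/4] . (a_2, a_3) = 1/3
  [-1/4, 1] . (a_2, a_3) = 1/4

Solving yields:
  a_2 = 19/25
  a_3 = 11/25

Starting state is 2, so the absorption probability is a_2 = 19/25.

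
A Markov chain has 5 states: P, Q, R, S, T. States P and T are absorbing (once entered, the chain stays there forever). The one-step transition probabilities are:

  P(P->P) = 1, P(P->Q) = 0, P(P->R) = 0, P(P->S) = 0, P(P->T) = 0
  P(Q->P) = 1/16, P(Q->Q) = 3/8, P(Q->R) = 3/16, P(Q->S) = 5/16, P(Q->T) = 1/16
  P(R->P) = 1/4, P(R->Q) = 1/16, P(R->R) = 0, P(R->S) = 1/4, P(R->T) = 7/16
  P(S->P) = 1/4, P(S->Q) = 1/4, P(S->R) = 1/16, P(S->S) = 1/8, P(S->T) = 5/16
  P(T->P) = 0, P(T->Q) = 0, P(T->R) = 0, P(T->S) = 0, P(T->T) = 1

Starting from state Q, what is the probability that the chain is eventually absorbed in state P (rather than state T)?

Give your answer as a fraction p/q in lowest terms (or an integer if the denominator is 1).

Let a_i = P(absorbed in P | start in state i).
Boundary conditions: a_P = 1, a_T = 0.
For each transient state i, a_i = sum_j P(i->j) * a_j:
  a_Q = 1/16*a_P + 3/8*a_Q + 3/16*a_R + 5/16*a_S + 1/16*a_T
  a_R = 1/4*a_P + 1/16*a_Q + 0*a_R + 1/4*a_S + 7/16*a_T
  a_S = 1/4*a_P + 1/4*a_Q + 1/16*a_R + 1/8*a_S + 5/16*a_T

Substituting a_P = 1 and a_T = 0, rearrange to (I - Q) a = r where r[i] = P(i -> P):
  [5/8, -3/16, -5/16] . (a_Q, a_R, a_S) = 1/16
  [-1/16, 1, -1/4] . (a_Q, a_R, a_S) = 1/4
  [-1/4, -1/16, 7/8] . (a_Q, a_R, a_S) = 1/4

Solving yields:
  a_Q = 776/1785
  a_R = 46/119
  a_S = 781/1785

Starting state is Q, so the absorption probability is a_Q = 776/1785.

Answer: 776/1785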